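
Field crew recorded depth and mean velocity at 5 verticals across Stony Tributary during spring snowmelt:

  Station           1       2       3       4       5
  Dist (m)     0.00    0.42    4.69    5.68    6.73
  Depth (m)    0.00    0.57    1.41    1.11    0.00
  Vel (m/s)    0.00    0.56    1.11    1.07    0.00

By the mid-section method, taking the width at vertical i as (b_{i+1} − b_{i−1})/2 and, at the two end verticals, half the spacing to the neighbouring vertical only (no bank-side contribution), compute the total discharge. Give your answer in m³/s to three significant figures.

w_2 = (4.69 − 0.00)/2 = 2.345 m; q_2 = 0.56 × 0.57 × 2.345 = 0.7485 m³/s
w_3 = (5.68 − 0.42)/2 = 2.63 m; q_3 = 1.11 × 1.41 × 2.63 = 4.116 m³/s
w_4 = (6.73 − 4.69)/2 = 1.02 m; q_4 = 1.07 × 1.11 × 1.02 = 1.211 m³/s
Stations 1, 5 contribute zero (depth or velocity is 0).
Q = Σ qᵢ = 6.076 m³/s

6.08 m³/s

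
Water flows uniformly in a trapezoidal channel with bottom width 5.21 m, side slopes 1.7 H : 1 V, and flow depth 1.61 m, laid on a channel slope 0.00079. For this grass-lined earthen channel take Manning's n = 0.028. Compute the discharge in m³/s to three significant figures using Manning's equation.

A = (b + z·y)·y = (5.21 + 1.7×1.61)×1.61 = 12.79 m²
P = b + 2y√(1+z²) = 5.21 + 2×1.61×√(1+1.7²) = 11.56 m
R = A/P = 12.79/11.56 = 1.107 m
Q = (1/n)·A·R^(2/3)·S^(1/2) = (1/0.028) × 12.79 × 1.107^(2/3) × 0.00079^(1/2) = 13.74 m³/s

13.7 m³/s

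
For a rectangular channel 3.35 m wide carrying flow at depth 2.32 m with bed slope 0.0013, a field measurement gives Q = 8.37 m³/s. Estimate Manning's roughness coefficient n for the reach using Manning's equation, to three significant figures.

A = b·y = 3.35 × 2.32 = 7.772 m²
P = b + 2y = 3.35 + 2×2.32 = 7.990 m
R = A/P = 7.772/7.990 = 0.9727 m
n = (1/Q)·A·R^(2/3)·S^(1/2) = (1/8.37) × 7.772 × 0.9817 × 0.03606 = 0.03287

0.0329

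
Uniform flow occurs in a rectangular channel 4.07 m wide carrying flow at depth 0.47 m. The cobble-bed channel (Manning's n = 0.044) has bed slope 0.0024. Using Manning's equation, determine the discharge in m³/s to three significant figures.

A = b·y = 4.07 × 0.47 = 1.913 m²
P = b + 2y = 4.07 + 2×0.47 = 5.010 m
R = A/P = 1.913/5.010 = 0.3818 m
Q = (1/n)·A·R^(2/3)·S^(1/2) = (1/0.044) × 1.913 × 0.3818^(2/3) × 0.0024^(1/2) = 1.121 m³/s

1.12 m³/s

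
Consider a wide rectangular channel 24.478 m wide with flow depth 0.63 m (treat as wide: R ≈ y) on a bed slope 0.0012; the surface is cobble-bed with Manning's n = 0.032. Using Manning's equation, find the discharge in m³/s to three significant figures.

12.3 m³/s

A = b·y = 24.478 × 0.63 = 15.42 m²
Wide channel: R ≈ y = 0.63 m
Q = (1/n)·A·R^(2/3)·S^(1/2) = (1/0.032) × 15.42 × 0.6300^(2/3) × 0.0012^(1/2) = 12.27 m³/s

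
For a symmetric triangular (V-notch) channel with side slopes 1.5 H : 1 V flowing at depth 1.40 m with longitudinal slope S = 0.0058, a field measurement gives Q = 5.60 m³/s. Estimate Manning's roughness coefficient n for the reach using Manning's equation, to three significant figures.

0.0279

A = z·y² = 1.5×1.40² = 2.940 m²
P = 2y√(1+z²) = 2×1.40×√(1+1.5²) = 5.048 m
R = A/P = 2.940/5.048 = 0.5824 m
n = (1/Q)·A·R^(2/3)·S^(1/2) = (1/5.60) × 2.940 × 0.6974 × 0.07616 = 0.02789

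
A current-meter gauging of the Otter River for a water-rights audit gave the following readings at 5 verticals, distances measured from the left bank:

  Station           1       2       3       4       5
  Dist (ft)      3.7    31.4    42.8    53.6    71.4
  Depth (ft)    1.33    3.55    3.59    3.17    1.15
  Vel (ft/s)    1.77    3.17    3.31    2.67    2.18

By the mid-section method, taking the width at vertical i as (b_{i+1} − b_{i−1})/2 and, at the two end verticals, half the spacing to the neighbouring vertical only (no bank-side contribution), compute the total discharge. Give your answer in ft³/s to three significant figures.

w_1 = (31.4 − 3.7)/2 = 13.85 ft; q_1 = 1.77 × 1.33 × 13.85 = 32.60 ft³/s
w_2 = (42.8 − 3.7)/2 = 19.55 ft; q_2 = 3.17 × 3.55 × 19.55 = 220.0 ft³/s
w_3 = (53.6 − 31.4)/2 = 11.1 ft; q_3 = 3.31 × 3.59 × 11.1 = 131.9 ft³/s
w_4 = (71.4 − 42.8)/2 = 14.3 ft; q_4 = 2.67 × 3.17 × 14.3 = 121.0 ft³/s
w_5 = (71.4 − 53.6)/2 = 8.9 ft; q_5 = 2.18 × 1.15 × 8.9 = 22.31 ft³/s
Q = Σ qᵢ = 527.9 ft³/s

528 ft³/s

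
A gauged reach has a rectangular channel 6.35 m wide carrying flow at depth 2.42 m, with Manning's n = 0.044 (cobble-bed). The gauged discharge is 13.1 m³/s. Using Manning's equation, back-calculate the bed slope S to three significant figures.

0.000922

A = b·y = 6.35 × 2.42 = 15.37 m²
P = b + 2y = 6.35 + 2×2.42 = 11.19 m
R = A/P = 15.37/11.19 = 1.373 m
S = (Q·n / (1·A·R^(2/3)))² = (13.1×0.044 / (1×15.37×1.235))² = 0.0009217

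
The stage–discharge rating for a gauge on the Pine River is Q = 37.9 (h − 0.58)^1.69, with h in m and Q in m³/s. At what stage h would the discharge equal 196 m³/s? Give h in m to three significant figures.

h − h₀ = (Q/C)^(1/b) = (196/37.9)^(1/1.69) = 2.644 m
h = 0.58 + 2.644 = 3.224 m

3.22 m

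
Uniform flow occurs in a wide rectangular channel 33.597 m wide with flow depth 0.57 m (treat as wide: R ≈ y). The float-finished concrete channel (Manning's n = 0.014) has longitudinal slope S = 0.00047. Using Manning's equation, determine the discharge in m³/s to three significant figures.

20.4 m³/s

A = b·y = 33.597 × 0.57 = 19.15 m²
Wide channel: R ≈ y = 0.57 m
Q = (1/n)·A·R^(2/3)·S^(1/2) = (1/0.014) × 19.15 × 0.5700^(2/3) × 0.00047^(1/2) = 20.39 m³/s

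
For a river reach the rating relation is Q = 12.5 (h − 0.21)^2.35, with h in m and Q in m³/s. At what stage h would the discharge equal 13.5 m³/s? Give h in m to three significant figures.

1.24 m

h − h₀ = (Q/C)^(1/b) = (13.5/12.5)^(1/2.35) = 1.033 m
h = 0.21 + 1.033 = 1.243 m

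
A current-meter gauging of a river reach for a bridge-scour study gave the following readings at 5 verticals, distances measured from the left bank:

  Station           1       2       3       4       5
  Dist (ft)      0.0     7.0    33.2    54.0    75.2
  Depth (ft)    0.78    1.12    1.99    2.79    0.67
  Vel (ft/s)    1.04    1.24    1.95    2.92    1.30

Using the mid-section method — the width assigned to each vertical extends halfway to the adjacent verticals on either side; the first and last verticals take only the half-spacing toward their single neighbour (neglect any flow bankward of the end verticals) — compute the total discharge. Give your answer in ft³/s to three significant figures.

297 ft³/s

w_1 = (7.0 − 0.0)/2 = 3.5 ft; q_1 = 1.04 × 0.78 × 3.5 = 2.839 ft³/s
w_2 = (33.2 − 0.0)/2 = 16.6 ft; q_2 = 1.24 × 1.12 × 16.6 = 23.05 ft³/s
w_3 = (54.0 − 7.0)/2 = 23.5 ft; q_3 = 1.95 × 1.99 × 23.5 = 91.19 ft³/s
w_4 = (75.2 − 33.2)/2 = 21 ft; q_4 = 2.92 × 2.79 × 21 = 171.1 ft³/s
w_5 = (75.2 − 54.0)/2 = 10.6 ft; q_5 = 1.30 × 0.67 × 10.6 = 9.233 ft³/s
Q = Σ qᵢ = 297.4 ft³/s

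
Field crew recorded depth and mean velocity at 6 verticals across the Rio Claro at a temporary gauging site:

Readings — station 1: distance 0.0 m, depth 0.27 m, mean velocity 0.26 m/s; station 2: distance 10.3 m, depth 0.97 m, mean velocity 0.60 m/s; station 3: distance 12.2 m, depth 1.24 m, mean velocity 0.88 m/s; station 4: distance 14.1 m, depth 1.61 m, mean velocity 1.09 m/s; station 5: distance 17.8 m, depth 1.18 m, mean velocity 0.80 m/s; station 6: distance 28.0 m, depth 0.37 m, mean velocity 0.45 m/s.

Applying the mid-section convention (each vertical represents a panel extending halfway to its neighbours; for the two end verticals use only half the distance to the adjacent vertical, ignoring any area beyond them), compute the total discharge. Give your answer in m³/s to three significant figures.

w_1 = (10.3 − 0.0)/2 = 5.15 m; q_1 = 0.26 × 0.27 × 5.15 = 0.3615 m³/s
w_2 = (12.2 − 0.0)/2 = 6.1 m; q_2 = 0.60 × 0.97 × 6.1 = 3.550 m³/s
w_3 = (14.1 − 10.3)/2 = 1.9 m; q_3 = 0.88 × 1.24 × 1.9 = 2.073 m³/s
w_4 = (17.8 − 12.2)/2 = 2.8 m; q_4 = 1.09 × 1.61 × 2.8 = 4.914 m³/s
w_5 = (28.0 − 14.1)/2 = 6.95 m; q_5 = 0.80 × 1.18 × 6.95 = 6.561 m³/s
w_6 = (28.0 − 17.8)/2 = 5.1 m; q_6 = 0.45 × 0.37 × 5.1 = 0.8492 m³/s
Q = Σ qᵢ = 18.31 m³/s

18.3 m³/s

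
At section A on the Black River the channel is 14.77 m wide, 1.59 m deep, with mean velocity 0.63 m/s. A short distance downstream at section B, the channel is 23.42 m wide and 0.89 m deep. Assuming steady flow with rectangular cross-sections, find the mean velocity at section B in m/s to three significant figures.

Q = A₁V₁ = (14.77×1.59) × 0.63 = 14.80 m³/s
A₂ = 23.42 × 0.89 = 20.84 m²
V₂ = Q/A₂ = 14.80/20.84 = 0.7098 m/s

0.710 m/s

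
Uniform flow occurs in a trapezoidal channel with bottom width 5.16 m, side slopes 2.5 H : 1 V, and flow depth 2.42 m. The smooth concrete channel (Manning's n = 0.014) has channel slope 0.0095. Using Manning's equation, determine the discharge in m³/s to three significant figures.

A = (b + z·y)·y = (5.16 + 2.5×2.42)×2.42 = 27.13 m²
P = b + 2y√(1+z²) = 5.16 + 2×2.42×√(1+2.5²) = 18.19 m
R = A/P = 27.13/18.19 = 1.491 m
Q = (1/n)·A·R^(2/3)·S^(1/2) = (1/0.014) × 27.13 × 1.491^(2/3) × 0.0095^(1/2) = 246.5 m³/s

247 m³/s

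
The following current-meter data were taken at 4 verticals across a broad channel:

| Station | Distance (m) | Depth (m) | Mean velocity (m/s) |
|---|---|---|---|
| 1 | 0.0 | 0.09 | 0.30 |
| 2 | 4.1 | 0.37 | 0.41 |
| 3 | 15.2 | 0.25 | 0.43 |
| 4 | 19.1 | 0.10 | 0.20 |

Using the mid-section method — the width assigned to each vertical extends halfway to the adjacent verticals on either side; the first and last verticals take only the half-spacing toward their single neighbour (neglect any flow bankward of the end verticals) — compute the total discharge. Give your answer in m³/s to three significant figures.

2.05 m³/s

w_1 = (4.1 − 0.0)/2 = 2.05 m; q_1 = 0.30 × 0.09 × 2.05 = 0.05535 m³/s
w_2 = (15.2 − 0.0)/2 = 7.6 m; q_2 = 0.41 × 0.37 × 7.6 = 1.153 m³/s
w_3 = (19.1 − 4.1)/2 = 7.5 m; q_3 = 0.43 × 0.25 × 7.5 = 0.8063 m³/s
w_4 = (19.1 − 15.2)/2 = 1.95 m; q_4 = 0.20 × 0.10 × 1.95 = 0.03900 m³/s
Q = Σ qᵢ = 2.054 m³/s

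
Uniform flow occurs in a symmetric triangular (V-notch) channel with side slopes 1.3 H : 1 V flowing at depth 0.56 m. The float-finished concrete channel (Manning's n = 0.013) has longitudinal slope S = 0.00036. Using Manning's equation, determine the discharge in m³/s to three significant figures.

0.218 m³/s

A = z·y² = 1.3×0.56² = 0.4077 m²
P = 2y√(1+z²) = 2×0.56×√(1+1.3²) = 1.837 m
R = A/P = 0.4077/1.837 = 0.2219 m
Q = (1/n)·A·R^(2/3)·S^(1/2) = (1/0.013) × 0.4077 × 0.2219^(2/3) × 0.00036^(1/2) = 0.2181 m³/s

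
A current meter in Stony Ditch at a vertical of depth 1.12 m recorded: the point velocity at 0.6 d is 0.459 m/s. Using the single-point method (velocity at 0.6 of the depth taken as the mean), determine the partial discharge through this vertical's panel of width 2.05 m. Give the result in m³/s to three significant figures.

v̄ = v₀.₆ = 0.459 m/s
q = v̄ × d × w = 0.4590 × 1.12 × 2.05 = 1.054 m³/s

1.05 m³/s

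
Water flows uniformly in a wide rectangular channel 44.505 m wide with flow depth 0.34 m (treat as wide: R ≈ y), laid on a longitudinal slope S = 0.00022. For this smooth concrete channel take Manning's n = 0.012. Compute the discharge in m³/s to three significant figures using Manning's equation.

A = b·y = 44.505 × 0.34 = 15.13 m²
Wide channel: R ≈ y = 0.34 m
Q = (1/n)·A·R^(2/3)·S^(1/2) = (1/0.012) × 15.13 × 0.3400^(2/3) × 0.00022^(1/2) = 9.111 m³/s

9.11 m³/s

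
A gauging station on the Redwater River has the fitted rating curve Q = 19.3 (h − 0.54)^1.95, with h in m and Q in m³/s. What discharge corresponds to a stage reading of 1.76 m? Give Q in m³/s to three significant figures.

Q = 19.3 × (1.76 − 0.54)^1.95 = 19.3 × 1.22^1.95 = 28.44 m³/s

28.4 m³/s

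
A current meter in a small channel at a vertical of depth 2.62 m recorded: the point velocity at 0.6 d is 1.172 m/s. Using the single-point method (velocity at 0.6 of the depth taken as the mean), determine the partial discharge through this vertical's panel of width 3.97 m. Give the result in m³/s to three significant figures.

12.2 m³/s

v̄ = v₀.₆ = 1.172 m/s
q = v̄ × d × w = 1.172 × 2.62 × 3.97 = 12.19 m³/s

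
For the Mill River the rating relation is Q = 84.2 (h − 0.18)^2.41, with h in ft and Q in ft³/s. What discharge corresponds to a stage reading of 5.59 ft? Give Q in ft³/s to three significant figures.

4920 ft³/s

Q = 84.2 × (5.59 − 0.18)^2.41 = 84.2 × 5.41^2.41 = 4924 ft³/s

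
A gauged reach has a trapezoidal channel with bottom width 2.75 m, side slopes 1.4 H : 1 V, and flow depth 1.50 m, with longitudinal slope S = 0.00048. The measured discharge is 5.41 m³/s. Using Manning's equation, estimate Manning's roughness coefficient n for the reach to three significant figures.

A = (b + z·y)·y = (2.75 + 1.4×1.50)×1.50 = 7.275 m²
P = b + 2y√(1+z²) = 2.75 + 2×1.50×√(1+1.4²) = 7.911 m
R = A/P = 7.275/7.911 = 0.9196 m
n = (1/Q)·A·R^(2/3)·S^(1/2) = (1/5.41) × 7.275 × 0.9456 × 0.02191 = 0.02786

0.0279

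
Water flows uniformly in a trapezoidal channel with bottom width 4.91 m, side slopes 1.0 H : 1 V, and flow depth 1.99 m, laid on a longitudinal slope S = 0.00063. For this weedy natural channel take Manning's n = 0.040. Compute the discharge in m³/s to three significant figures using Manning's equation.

10.3 m³/s

A = (b + z·y)·y = (4.91 + 1.0×1.99)×1.99 = 13.73 m²
P = b + 2y√(1+z²) = 4.91 + 2×1.99×√(1+1.0²) = 10.54 m
R = A/P = 13.73/10.54 = 1.303 m
Q = (1/n)·A·R^(2/3)·S^(1/2) = (1/0.040) × 13.73 × 1.303^(2/3) × 0.00063^(1/2) = 10.28 m³/s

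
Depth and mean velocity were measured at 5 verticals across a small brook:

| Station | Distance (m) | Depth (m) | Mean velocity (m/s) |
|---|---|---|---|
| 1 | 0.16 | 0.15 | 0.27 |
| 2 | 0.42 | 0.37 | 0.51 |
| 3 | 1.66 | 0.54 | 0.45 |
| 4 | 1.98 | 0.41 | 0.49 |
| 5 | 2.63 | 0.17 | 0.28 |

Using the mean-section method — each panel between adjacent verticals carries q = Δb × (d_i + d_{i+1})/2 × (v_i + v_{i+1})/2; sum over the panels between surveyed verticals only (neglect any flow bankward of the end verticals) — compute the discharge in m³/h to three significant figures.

1590 m³/h

Panel 1-2: Δb = 0.26 m, d̄ = (0.15+0.37)/2 = 0.26, v̄ = (0.27+0.51)/2 = 0.39 → q = 0.26×0.26×0.39 = 0.02636 m³/s
Panel 2-3: Δb = 1.24 m, d̄ = (0.37+0.54)/2 = 0.455, v̄ = (0.51+0.45)/2 = 0.48 → q = 1.24×0.455×0.48 = 0.2708 m³/s
Panel 3-4: Δb = 0.32 m, d̄ = (0.54+0.41)/2 = 0.475, v̄ = (0.45+0.49)/2 = 0.47 → q = 0.32×0.475×0.47 = 0.07144 m³/s
Panel 4-5: Δb = 0.65 m, d̄ = (0.41+0.17)/2 = 0.29, v̄ = (0.49+0.28)/2 = 0.385 → q = 0.65×0.29×0.385 = 0.07257 m³/s
Q = Σ q = 0.4412 m³/s
= 0.4412 × 3600 = 1588 m³/h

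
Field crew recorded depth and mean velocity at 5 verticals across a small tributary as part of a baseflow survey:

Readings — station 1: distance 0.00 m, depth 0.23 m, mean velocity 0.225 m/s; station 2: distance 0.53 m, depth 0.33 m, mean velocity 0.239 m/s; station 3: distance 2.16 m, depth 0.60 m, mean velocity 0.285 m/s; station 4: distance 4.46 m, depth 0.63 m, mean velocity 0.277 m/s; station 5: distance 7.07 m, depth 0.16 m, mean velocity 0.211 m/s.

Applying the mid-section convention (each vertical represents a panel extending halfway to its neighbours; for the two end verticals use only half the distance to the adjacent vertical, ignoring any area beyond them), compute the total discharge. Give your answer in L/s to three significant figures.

w_1 = (0.53 − 0.00)/2 = 0.265 m; q_1 = 0.225 × 0.23 × 0.265 = 0.01371 m³/s
w_2 = (2.16 − 0.00)/2 = 1.08 m; q_2 = 0.239 × 0.33 × 1.08 = 0.08518 m³/s
w_3 = (4.46 − 0.53)/2 = 1.965 m; q_3 = 0.285 × 0.60 × 1.965 = 0.3360 m³/s
w_4 = (7.07 − 2.16)/2 = 2.455 m; q_4 = 0.277 × 0.63 × 2.455 = 0.4284 m³/s
w_5 = (7.07 − 4.46)/2 = 1.305 m; q_5 = 0.211 × 0.16 × 1.305 = 0.04406 m³/s
Q = Σ qᵢ = 0.9074 m³/s
= 0.9074 × 1000 = 907.4 L/s

907 L/s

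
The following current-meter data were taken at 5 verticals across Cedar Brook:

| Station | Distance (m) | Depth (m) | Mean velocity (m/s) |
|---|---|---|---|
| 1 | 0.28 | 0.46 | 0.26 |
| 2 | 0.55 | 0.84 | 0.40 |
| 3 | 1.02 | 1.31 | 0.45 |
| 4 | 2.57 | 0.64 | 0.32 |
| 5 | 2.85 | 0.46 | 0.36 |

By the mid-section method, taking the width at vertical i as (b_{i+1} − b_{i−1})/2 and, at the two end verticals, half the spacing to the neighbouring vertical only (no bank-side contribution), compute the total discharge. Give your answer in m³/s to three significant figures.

w_1 = (0.55 − 0.28)/2 = 0.135 m; q_1 = 0.26 × 0.46 × 0.135 = 0.01615 m³/s
w_2 = (1.02 − 0.28)/2 = 0.37 m; q_2 = 0.40 × 0.84 × 0.37 = 0.1243 m³/s
w_3 = (2.57 − 0.55)/2 = 1.01 m; q_3 = 0.45 × 1.31 × 1.01 = 0.5954 m³/s
w_4 = (2.85 − 1.02)/2 = 0.915 m; q_4 = 0.32 × 0.64 × 0.915 = 0.1874 m³/s
w_5 = (2.85 − 2.57)/2 = 0.14 m; q_5 = 0.36 × 0.46 × 0.14 = 0.02318 m³/s
Q = Σ qᵢ = 0.9464 m³/s

0.946 m³/s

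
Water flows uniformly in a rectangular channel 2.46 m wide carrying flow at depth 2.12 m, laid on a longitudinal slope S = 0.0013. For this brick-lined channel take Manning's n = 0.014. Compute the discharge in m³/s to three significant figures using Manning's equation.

A = b·y = 2.46 × 2.12 = 5.215 m²
P = b + 2y = 2.46 + 2×2.12 = 6.700 m
R = A/P = 5.215/6.700 = 0.7784 m
Q = (1/n)·A·R^(2/3)·S^(1/2) = (1/0.014) × 5.215 × 0.7784^(2/3) × 0.0013^(1/2) = 11.37 m³/s

11.4 m³/s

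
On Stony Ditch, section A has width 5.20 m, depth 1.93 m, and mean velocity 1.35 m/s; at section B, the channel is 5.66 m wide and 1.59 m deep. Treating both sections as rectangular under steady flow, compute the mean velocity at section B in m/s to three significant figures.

1.51 m/s

Q = A₁V₁ = (5.20×1.93) × 1.35 = 13.55 m³/s
A₂ = 5.66 × 1.59 = 8.999 m²
V₂ = Q/A₂ = 13.55/8.999 = 1.506 m/s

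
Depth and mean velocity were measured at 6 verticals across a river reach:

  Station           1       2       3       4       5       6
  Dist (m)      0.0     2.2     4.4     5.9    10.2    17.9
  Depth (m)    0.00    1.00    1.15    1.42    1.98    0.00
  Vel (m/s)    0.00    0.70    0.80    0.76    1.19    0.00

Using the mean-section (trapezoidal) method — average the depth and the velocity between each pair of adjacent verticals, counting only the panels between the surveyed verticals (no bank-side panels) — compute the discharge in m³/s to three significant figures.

15.3 m³/s

Panel 1-2: Δb = 2.2 m, d̄ = (0.00+1.00)/2 = 0.5, v̄ = (0.00+0.70)/2 = 0.35 → q = 2.2×0.5×0.35 = 0.3850 m³/s
Panel 2-3: Δb = 2.2 m, d̄ = (1.00+1.15)/2 = 1.075, v̄ = (0.70+0.80)/2 = 0.75 → q = 2.2×1.075×0.75 = 1.774 m³/s
Panel 3-4: Δb = 1.5 m, d̄ = (1.15+1.42)/2 = 1.285, v̄ = (0.80+0.76)/2 = 0.78 → q = 1.5×1.285×0.78 = 1.503 m³/s
Panel 4-5: Δb = 4.3 m, d̄ = (1.42+1.98)/2 = 1.7, v̄ = (0.76+1.19)/2 = 0.975 → q = 4.3×1.7×0.975 = 7.127 m³/s
Panel 5-6: Δb = 7.7 m, d̄ = (1.98+0.00)/2 = 0.99, v̄ = (1.19+0.00)/2 = 0.595 → q = 7.7×0.99×0.595 = 4.536 m³/s
Q = Σ q = 15.33 m³/s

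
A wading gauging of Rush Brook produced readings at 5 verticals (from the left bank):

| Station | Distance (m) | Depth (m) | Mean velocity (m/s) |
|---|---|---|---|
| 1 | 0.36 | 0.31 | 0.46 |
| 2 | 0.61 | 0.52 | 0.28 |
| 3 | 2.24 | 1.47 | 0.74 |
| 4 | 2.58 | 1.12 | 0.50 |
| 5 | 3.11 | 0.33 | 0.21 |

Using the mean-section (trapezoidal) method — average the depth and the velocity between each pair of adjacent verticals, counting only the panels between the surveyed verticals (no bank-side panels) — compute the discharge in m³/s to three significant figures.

Panel 1-2: Δb = 0.25 m, d̄ = (0.31+0.52)/2 = 0.415, v̄ = (0.46+0.28)/2 = 0.37 → q = 0.25×0.415×0.37 = 0.03839 m³/s
Panel 2-3: Δb = 1.63 m, d̄ = (0.52+1.47)/2 = 0.995, v̄ = (0.28+0.74)/2 = 0.51 → q = 1.63×0.995×0.51 = 0.8271 m³/s
Panel 3-4: Δb = 0.34 m, d̄ = (1.47+1.12)/2 = 1.295, v̄ = (0.74+0.50)/2 = 0.62 → q = 0.34×1.295×0.62 = 0.2730 m³/s
Panel 4-5: Δb = 0.53 m, d̄ = (1.12+0.33)/2 = 0.725, v̄ = (0.50+0.21)/2 = 0.355 → q = 0.53×0.725×0.355 = 0.1364 m³/s
Q = Σ q = 1.275 m³/s

1.27 m³/s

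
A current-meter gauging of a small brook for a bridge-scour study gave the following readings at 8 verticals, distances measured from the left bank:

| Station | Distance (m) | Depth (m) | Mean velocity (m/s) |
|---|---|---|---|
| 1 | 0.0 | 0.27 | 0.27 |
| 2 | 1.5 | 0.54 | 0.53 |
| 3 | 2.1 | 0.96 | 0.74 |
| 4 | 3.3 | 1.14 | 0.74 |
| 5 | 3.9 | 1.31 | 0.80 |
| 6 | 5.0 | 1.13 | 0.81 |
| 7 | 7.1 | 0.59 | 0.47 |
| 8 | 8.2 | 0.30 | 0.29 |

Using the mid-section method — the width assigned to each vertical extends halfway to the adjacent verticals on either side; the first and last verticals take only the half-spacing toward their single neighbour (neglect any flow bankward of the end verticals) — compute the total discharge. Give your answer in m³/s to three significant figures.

4.60 m³/s

w_1 = (1.5 − 0.0)/2 = 0.75 m; q_1 = 0.27 × 0.27 × 0.75 = 0.05468 m³/s
w_2 = (2.1 − 0.0)/2 = 1.05 m; q_2 = 0.53 × 0.54 × 1.05 = 0.3005 m³/s
w_3 = (3.3 − 1.5)/2 = 0.9 m; q_3 = 0.74 × 0.96 × 0.9 = 0.6394 m³/s
w_4 = (3.9 − 2.1)/2 = 0.9 m; q_4 = 0.74 × 1.14 × 0.9 = 0.7592 m³/s
w_5 = (5.0 − 3.3)/2 = 0.85 m; q_5 = 0.80 × 1.31 × 0.85 = 0.8908 m³/s
w_6 = (7.1 − 3.9)/2 = 1.6 m; q_6 = 0.81 × 1.13 × 1.6 = 1.464 m³/s
w_7 = (8.2 − 5.0)/2 = 1.6 m; q_7 = 0.47 × 0.59 × 1.6 = 0.4437 m³/s
w_8 = (8.2 − 7.1)/2 = 0.55 m; q_8 = 0.29 × 0.30 × 0.55 = 0.04785 m³/s
Q = Σ qᵢ = 4.601 m³/s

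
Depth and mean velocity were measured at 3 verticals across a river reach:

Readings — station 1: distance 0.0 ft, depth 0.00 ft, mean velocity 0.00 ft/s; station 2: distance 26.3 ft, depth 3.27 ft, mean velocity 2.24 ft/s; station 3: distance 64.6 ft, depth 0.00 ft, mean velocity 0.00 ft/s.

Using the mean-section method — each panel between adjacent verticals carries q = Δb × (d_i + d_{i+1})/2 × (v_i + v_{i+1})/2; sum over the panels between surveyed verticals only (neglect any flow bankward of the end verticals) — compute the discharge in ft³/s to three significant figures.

118 ft³/s

Panel 1-2: Δb = 26.3 ft, d̄ = (0.00+3.27)/2 = 1.635, v̄ = (0.00+2.24)/2 = 1.12 → q = 26.3×1.635×1.12 = 48.16 ft³/s
Panel 2-3: Δb = 38.3 ft, d̄ = (3.27+0.00)/2 = 1.635, v̄ = (2.24+0.00)/2 = 1.12 → q = 38.3×1.635×1.12 = 70.13 ft³/s
Q = Σ q = 118.3 ft³/s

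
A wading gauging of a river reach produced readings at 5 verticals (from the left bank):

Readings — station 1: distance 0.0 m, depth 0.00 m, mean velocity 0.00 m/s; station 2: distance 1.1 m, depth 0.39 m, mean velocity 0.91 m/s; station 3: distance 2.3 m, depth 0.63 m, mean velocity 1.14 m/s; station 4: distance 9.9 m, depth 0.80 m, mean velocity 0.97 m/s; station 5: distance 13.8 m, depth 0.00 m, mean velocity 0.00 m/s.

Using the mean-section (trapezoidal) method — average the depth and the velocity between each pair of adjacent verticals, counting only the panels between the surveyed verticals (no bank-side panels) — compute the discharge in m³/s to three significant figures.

Panel 1-2: Δb = 1.1 m, d̄ = (0.00+0.39)/2 = 0.195, v̄ = (0.00+0.91)/2 = 0.455 → q = 1.1×0.195×0.455 = 0.09760 m³/s
Panel 2-3: Δb = 1.2 m, d̄ = (0.39+0.63)/2 = 0.51, v̄ = (0.91+1.14)/2 = 1.025 → q = 1.2×0.51×1.025 = 0.6273 m³/s
Panel 3-4: Δb = 7.6 m, d̄ = (0.63+0.80)/2 = 0.715, v̄ = (1.14+0.97)/2 = 1.055 → q = 7.6×0.715×1.055 = 5.733 m³/s
Panel 4-5: Δb = 3.9 m, d̄ = (0.80+0.00)/2 = 0.4, v̄ = (0.97+0.00)/2 = 0.485 → q = 3.9×0.4×0.485 = 0.7566 m³/s
Q = Σ q = 7.214 m³/s

7.21 m³/s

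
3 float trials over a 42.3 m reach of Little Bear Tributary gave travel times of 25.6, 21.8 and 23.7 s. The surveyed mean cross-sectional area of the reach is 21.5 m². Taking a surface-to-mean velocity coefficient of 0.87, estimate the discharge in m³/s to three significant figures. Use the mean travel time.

33.4 m³/s

t̄ = (25.6 + 21.8 + 23.7) / 3 = 23.7 s
v_surface = L / t̄ = 42.3 / 23.7 = 1.785 m/s
v_mean = 0.87 × 1.785 = 1.553 m/s
Q = A × v_mean = 21.5 × 1.553 = 33.38 m³/s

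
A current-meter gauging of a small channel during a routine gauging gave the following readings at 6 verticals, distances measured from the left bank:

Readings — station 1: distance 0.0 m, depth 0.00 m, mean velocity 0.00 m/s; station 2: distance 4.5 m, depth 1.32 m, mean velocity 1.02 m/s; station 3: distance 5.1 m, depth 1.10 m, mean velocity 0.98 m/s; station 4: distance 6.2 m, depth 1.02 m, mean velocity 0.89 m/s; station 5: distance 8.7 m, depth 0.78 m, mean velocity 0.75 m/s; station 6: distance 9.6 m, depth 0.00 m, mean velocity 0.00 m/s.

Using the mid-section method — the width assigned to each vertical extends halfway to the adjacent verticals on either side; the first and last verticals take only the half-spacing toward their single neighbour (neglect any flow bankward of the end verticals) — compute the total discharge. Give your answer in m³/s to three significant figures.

6.98 m³/s

w_2 = (5.1 − 0.0)/2 = 2.55 m; q_2 = 1.02 × 1.32 × 2.55 = 3.433 m³/s
w_3 = (6.2 − 4.5)/2 = 0.85 m; q_3 = 0.98 × 1.10 × 0.85 = 0.9163 m³/s
w_4 = (8.7 − 5.1)/2 = 1.8 m; q_4 = 0.89 × 1.02 × 1.8 = 1.634 m³/s
w_5 = (9.6 − 6.2)/2 = 1.7 m; q_5 = 0.75 × 0.78 × 1.7 = 0.9945 m³/s
Stations 1, 6 contribute zero (depth or velocity is 0).
Q = Σ qᵢ = 6.978 m³/s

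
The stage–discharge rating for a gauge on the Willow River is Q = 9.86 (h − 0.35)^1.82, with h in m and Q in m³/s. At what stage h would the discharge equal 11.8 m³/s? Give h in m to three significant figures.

1.45 m

h − h₀ = (Q/C)^(1/b) = (11.8/9.86)^(1/1.82) = 1.104 m
h = 0.35 + 1.104 = 1.454 m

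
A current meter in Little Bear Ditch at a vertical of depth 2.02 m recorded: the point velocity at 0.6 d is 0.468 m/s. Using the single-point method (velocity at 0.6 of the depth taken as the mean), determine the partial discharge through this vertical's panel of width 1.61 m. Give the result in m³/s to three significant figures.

v̄ = v₀.₆ = 0.468 m/s
q = v̄ × d × w = 0.4680 × 2.02 × 1.61 = 1.522 m³/s

1.52 m³/s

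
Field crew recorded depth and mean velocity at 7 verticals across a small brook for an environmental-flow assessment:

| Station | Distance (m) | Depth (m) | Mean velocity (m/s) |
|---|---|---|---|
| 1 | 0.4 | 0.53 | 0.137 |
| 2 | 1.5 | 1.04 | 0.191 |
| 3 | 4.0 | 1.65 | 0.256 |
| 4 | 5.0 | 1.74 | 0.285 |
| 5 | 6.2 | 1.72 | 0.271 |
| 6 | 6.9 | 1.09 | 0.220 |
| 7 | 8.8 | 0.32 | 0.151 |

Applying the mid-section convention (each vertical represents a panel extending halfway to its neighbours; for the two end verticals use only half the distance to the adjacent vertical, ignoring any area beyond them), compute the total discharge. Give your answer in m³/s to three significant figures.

2.48 m³/s

w_1 = (1.5 − 0.4)/2 = 0.55 m; q_1 = 0.137 × 0.53 × 0.55 = 0.03994 m³/s
w_2 = (4.0 − 0.4)/2 = 1.8 m; q_2 = 0.191 × 1.04 × 1.8 = 0.3576 m³/s
w_3 = (5.0 − 1.5)/2 = 1.75 m; q_3 = 0.256 × 1.65 × 1.75 = 0.7392 m³/s
w_4 = (6.2 − 4.0)/2 = 1.1 m; q_4 = 0.285 × 1.74 × 1.1 = 0.5455 m³/s
w_5 = (6.9 − 5.0)/2 = 0.95 m; q_5 = 0.271 × 1.72 × 0.95 = 0.4428 m³/s
w_6 = (8.8 − 6.2)/2 = 1.3 m; q_6 = 0.220 × 1.09 × 1.3 = 0.3117 m³/s
w_7 = (8.8 − 6.9)/2 = 0.95 m; q_7 = 0.151 × 0.32 × 0.95 = 0.04590 m³/s
Q = Σ qᵢ = 2.483 m³/s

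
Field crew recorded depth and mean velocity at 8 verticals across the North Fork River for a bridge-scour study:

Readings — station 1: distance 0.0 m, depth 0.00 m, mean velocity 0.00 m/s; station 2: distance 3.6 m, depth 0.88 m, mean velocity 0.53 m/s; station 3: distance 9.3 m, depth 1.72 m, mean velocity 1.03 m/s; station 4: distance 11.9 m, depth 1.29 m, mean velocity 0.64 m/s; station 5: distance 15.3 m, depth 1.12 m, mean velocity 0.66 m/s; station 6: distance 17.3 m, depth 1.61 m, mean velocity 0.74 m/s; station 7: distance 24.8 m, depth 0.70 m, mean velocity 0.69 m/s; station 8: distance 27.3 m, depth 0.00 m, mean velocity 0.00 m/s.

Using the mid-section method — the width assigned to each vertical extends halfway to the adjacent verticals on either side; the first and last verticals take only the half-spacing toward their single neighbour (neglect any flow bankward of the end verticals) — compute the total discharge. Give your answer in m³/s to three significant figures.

w_2 = (9.3 − 0.0)/2 = 4.65 m; q_2 = 0.53 × 0.88 × 4.65 = 2.169 m³/s
w_3 = (11.9 − 3.6)/2 = 4.15 m; q_3 = 1.03 × 1.72 × 4.15 = 7.352 m³/s
w_4 = (15.3 − 9.3)/2 = 3 m; q_4 = 0.64 × 1.29 × 3 = 2.477 m³/s
w_5 = (17.3 − 11.9)/2 = 2.7 m; q_5 = 0.66 × 1.12 × 2.7 = 1.996 m³/s
w_6 = (24.8 − 15.3)/2 = 4.75 m; q_6 = 0.74 × 1.61 × 4.75 = 5.659 m³/s
w_7 = (27.3 − 17.3)/2 = 5 m; q_7 = 0.69 × 0.70 × 5 = 2.415 m³/s
Stations 1, 8 contribute zero (depth or velocity is 0).
Q = Σ qᵢ = 22.07 m³/s

22.1 m³/s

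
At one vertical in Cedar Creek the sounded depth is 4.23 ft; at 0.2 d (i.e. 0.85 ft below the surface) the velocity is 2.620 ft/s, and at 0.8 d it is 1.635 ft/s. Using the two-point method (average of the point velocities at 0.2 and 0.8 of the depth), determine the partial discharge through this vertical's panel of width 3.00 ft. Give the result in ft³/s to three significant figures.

27.0 ft³/s

v̄ = (2.620 + 1.635) / 2 = 2.128 ft/s
q = v̄ × d × w = 2.128 × 4.23 × 3.00 = 27.00 ft³/s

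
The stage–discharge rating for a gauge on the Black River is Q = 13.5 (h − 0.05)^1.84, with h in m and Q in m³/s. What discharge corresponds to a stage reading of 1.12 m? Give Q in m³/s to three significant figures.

Q = 13.5 × (1.12 − 0.05)^1.84 = 13.5 × 1.07^1.84 = 15.29 m³/s

15.3 m³/s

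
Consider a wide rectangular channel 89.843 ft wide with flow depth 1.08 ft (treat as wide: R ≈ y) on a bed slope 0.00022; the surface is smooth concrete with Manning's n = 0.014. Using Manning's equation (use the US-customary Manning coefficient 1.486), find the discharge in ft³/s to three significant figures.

A = b·y = 89.843 × 1.08 = 97.03 ft²
Wide channel: R ≈ y = 1.08 ft
Q = (1.486/n)·A·R^(2/3)·S^(1/2) = (1.486/0.014) × 97.03 × 1.080^(2/3) × 0.00022^(1/2) = 160.8 ft³/s

161 ft³/s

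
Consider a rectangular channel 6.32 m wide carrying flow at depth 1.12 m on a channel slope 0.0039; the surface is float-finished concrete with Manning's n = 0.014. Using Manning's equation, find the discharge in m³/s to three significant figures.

A = b·y = 6.32 × 1.12 = 7.078 m²
P = b + 2y = 6.32 + 2×1.12 = 8.560 m
R = A/P = 7.078/8.560 = 0.8269 m
Q = (1/n)·A·R^(2/3)·S^(1/2) = (1/0.014) × 7.078 × 0.8269^(2/3) × 0.0039^(1/2) = 27.82 m³/s

27.8 m³/s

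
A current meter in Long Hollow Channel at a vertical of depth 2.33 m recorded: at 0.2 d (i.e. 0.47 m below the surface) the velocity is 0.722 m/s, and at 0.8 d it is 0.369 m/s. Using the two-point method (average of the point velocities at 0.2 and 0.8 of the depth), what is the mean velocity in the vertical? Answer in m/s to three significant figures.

v̄ = (0.722 + 0.369) / 2 = 0.5455 m/s

0.546 m/s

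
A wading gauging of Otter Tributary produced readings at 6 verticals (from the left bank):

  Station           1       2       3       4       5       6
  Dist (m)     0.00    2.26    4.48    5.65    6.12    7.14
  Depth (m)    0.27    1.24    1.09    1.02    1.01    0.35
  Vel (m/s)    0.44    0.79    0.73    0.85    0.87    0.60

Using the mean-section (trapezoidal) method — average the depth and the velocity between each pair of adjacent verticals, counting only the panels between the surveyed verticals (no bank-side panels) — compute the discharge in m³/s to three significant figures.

Panel 1-2: Δb = 2.26 m, d̄ = (0.27+1.24)/2 = 0.755, v̄ = (0.44+0.79)/2 = 0.615 → q = 2.26×0.755×0.615 = 1.049 m³/s
Panel 2-3: Δb = 2.22 m, d̄ = (1.24+1.09)/2 = 1.165, v̄ = (0.79+0.73)/2 = 0.76 → q = 2.22×1.165×0.76 = 1.966 m³/s
Panel 3-4: Δb = 1.17 m, d̄ = (1.09+1.02)/2 = 1.055, v̄ = (0.73+0.85)/2 = 0.79 → q = 1.17×1.055×0.79 = 0.9751 m³/s
Panel 4-5: Δb = 0.47 m, d̄ = (1.02+1.01)/2 = 1.015, v̄ = (0.85+0.87)/2 = 0.86 → q = 0.47×1.015×0.86 = 0.4103 m³/s
Panel 5-6: Δb = 1.02 m, d̄ = (1.01+0.35)/2 = 0.68, v̄ = (0.87+0.60)/2 = 0.735 → q = 1.02×0.68×0.735 = 0.5098 m³/s
Q = Σ q = 4.910 m³/s

4.91 m³/s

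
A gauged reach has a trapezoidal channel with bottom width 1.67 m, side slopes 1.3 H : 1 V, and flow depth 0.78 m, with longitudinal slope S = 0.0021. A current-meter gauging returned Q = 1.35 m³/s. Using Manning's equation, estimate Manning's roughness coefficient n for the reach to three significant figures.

0.0445

A = (b + z·y)·y = (1.67 + 1.3×0.78)×0.78 = 2.094 m²
P = b + 2y√(1+z²) = 1.67 + 2×0.78×√(1+1.3²) = 4.229 m
R = A/P = 2.094/4.229 = 0.4951 m
n = (1/Q)·A·R^(2/3)·S^(1/2) = (1/1.35) × 2.094 × 0.6258 × 0.04583 = 0.04447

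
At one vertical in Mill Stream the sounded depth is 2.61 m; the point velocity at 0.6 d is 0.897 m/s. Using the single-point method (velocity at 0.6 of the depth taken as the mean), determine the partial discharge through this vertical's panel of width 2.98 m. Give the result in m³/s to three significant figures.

v̄ = v₀.₆ = 0.897 m/s
q = v̄ × d × w = 0.8970 × 2.61 × 2.98 = 6.977 m³/s

6.98 m³/s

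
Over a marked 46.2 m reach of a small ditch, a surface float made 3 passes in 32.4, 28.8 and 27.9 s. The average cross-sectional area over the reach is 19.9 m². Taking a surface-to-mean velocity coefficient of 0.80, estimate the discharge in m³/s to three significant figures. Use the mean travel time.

t̄ = (32.4 + 28.8 + 27.9) / 3 = 29.7 s
v_surface = L / t̄ = 46.2 / 29.7 = 1.556 m/s
v_mean = 0.80 × 1.556 = 1.244 m/s
Q = A × v_mean = 19.9 × 1.244 = 24.76 m³/s

24.8 m³/s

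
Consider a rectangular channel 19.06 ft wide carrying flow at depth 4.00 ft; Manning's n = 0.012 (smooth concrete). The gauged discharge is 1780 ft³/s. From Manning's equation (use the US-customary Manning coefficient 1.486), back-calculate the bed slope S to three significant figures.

A = b·y = 19.06 × 4.00 = 76.24 ft²
P = b + 2y = 19.06 + 2×4.00 = 27.06 ft
R = A/P = 76.24/27.06 = 2.817 ft
S = (Q·n / (1.486·A·R^(2/3)))² = (1780×0.012 / (1.486×76.24×1.995))² = 0.008933

0.00893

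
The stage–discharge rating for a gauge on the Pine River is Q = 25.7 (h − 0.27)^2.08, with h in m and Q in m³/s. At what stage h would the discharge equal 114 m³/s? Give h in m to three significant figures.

h − h₀ = (Q/C)^(1/b) = (114/25.7)^(1/2.08) = 2.047 m
h = 0.27 + 2.047 = 2.317 m

2.32 m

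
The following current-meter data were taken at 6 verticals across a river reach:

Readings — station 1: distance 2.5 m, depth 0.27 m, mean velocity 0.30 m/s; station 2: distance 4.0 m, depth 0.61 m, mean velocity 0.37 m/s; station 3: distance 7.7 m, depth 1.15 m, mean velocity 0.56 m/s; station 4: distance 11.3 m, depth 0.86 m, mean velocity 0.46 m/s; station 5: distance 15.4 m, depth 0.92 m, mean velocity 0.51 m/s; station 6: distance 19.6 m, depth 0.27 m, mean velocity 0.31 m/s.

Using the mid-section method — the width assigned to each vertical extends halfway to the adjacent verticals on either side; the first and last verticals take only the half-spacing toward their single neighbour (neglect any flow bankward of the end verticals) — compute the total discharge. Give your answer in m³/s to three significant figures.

w_1 = (4.0 − 2.5)/2 = 0.75 m; q_1 = 0.30 × 0.27 × 0.75 = 0.06075 m³/s
w_2 = (7.7 − 2.5)/2 = 2.6 m; q_2 = 0.37 × 0.61 × 2.6 = 0.5868 m³/s
w_3 = (11.3 − 4.0)/2 = 3.65 m; q_3 = 0.56 × 1.15 × 3.65 = 2.351 m³/s
w_4 = (15.4 − 7.7)/2 = 3.85 m; q_4 = 0.46 × 0.86 × 3.85 = 1.523 m³/s
w_5 = (19.6 − 11.3)/2 = 4.15 m; q_5 = 0.51 × 0.92 × 4.15 = 1.947 m³/s
w_6 = (19.6 − 15.4)/2 = 2.1 m; q_6 = 0.31 × 0.27 × 2.1 = 0.1758 m³/s
Q = Σ qᵢ = 6.644 m³/s

6.64 m³/s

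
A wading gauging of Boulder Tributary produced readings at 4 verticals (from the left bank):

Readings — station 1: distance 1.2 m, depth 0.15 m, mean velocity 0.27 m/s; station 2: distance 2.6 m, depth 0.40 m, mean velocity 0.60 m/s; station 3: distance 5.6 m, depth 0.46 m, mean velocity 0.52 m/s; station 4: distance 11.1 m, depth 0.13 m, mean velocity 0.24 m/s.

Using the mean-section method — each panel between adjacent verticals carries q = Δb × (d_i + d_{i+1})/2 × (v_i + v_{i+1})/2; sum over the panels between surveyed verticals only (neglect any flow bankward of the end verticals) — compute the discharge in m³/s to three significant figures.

1.51 m³/s

Panel 1-2: Δb = 1.4 m, d̄ = (0.15+0.40)/2 = 0.275, v̄ = (0.27+0.60)/2 = 0.435 → q = 1.4×0.275×0.435 = 0.1675 m³/s
Panel 2-3: Δb = 3 m, d̄ = (0.40+0.46)/2 = 0.43, v̄ = (0.60+0.52)/2 = 0.56 → q = 3×0.43×0.56 = 0.7224 m³/s
Panel 3-4: Δb = 5.5 m, d̄ = (0.46+0.13)/2 = 0.295, v̄ = (0.52+0.24)/2 = 0.38 → q = 5.5×0.295×0.38 = 0.6166 m³/s
Q = Σ q = 1.506 m³/s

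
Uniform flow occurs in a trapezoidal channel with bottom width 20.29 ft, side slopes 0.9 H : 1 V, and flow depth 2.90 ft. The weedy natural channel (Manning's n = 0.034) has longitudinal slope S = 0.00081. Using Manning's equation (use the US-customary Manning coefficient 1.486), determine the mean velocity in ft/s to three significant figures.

2.21 ft/s

A = (b + z·y)·y = (20.29 + 0.9×2.90)×2.90 = 66.41 ft²
P = b + 2y√(1+z²) = 20.29 + 2×2.90×√(1+0.9²) = 28.09 ft
R = A/P = 66.41/28.09 = 2.364 ft
Q = (1.486/n)·A·R^(2/3)·S^(1/2) = (1.486/0.034) × 66.41 × 2.364^(2/3) × 0.00081^(1/2) = 146.6 ft³/s
V = Q/A = 146.6/66.41 = 2.207 ft/s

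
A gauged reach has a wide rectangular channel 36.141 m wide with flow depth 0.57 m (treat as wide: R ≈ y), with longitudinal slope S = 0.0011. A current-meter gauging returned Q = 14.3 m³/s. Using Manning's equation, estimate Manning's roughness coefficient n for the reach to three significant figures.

A = b·y = 36.141 × 0.57 = 20.60 m²
Wide channel: R ≈ y = 0.57 m
n = (1/Q)·A·R^(2/3)·S^(1/2) = (1/14.3) × 20.60 × 0.6875 × 0.03317 = 0.03285

0.0328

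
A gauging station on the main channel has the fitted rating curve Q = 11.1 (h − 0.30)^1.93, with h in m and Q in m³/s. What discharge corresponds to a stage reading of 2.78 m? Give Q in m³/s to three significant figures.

Q = 11.1 × (2.78 − 0.30)^1.93 = 11.1 × 2.48^1.93 = 64.06 m³/s

64.1 m³/s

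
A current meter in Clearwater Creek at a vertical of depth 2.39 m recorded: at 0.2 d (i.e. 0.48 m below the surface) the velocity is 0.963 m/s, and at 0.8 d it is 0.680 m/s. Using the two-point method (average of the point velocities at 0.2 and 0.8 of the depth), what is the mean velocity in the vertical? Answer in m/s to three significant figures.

v̄ = (0.963 + 0.680) / 2 = 0.8215 m/s

0.822 m/s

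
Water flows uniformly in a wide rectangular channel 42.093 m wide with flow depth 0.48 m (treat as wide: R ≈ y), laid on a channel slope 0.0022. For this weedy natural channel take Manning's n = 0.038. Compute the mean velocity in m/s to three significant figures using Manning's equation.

A = b·y = 42.093 × 0.48 = 20.20 m²
Wide channel: R ≈ y = 0.48 m
Q = (1/n)·A·R^(2/3)·S^(1/2) = (1/0.038) × 20.20 × 0.4800^(2/3) × 0.0022^(1/2) = 15.29 m³/s
V = Q/A = 15.29/20.20 = 0.7567 m/s

0.757 m/s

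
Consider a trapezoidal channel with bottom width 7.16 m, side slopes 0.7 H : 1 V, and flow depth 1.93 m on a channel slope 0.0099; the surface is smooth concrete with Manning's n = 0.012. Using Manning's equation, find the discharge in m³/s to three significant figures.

A = (b + z·y)·y = (7.16 + 0.7×1.93)×1.93 = 16.43 m²
P = b + 2y√(1+z²) = 7.16 + 2×1.93×√(1+0.7²) = 11.87 m
R = A/P = 16.43/11.87 = 1.384 m
Q = (1/n)·A·R^(2/3)·S^(1/2) = (1/0.012) × 16.43 × 1.384^(2/3) × 0.0099^(1/2) = 169.1 m³/s

169 m³/s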